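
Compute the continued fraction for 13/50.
[0; 3, 1, 5, 2]

Euclidean algorithm steps:
13 = 0 × 50 + 13
50 = 3 × 13 + 11
13 = 1 × 11 + 2
11 = 5 × 2 + 1
2 = 2 × 1 + 0
Continued fraction: [0; 3, 1, 5, 2]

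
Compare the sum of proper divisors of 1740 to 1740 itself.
abundant

Proper divisors of 1740: sum = 1 + 2 + 3 + 4 + 5 + 6 + 10 + 12 + ... + 348 + 435 + 580 + 870 (23 divisors) = 3300
Since 3300 > 1740, 1740 is abundant.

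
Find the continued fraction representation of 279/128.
[2; 5, 1, 1, 3, 3]

Euclidean algorithm steps:
279 = 2 × 128 + 23
128 = 5 × 23 + 13
23 = 1 × 13 + 10
13 = 1 × 10 + 3
10 = 3 × 3 + 1
3 = 3 × 1 + 0
Continued fraction: [2; 5, 1, 1, 3, 3]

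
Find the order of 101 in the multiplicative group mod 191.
190

191 is prime, so ord(101) divides φ(191) = 190.
Divisors of 190: 1, 2, 5, 10, 19, 38, 95, 190.
Repeated squaring: 101^1 ≡ 101, 101^2 ≡ 78, 101^4 ≡ 163, 101^8 ≡ 20, 101^16 ≡ 18, 101^32 ≡ 133, 101^64 ≡ 117, 101^128 ≡ 128 (mod 191).
Test 101^d mod 191 for each divisor d in increasing order:
101^1 ≡ 101
101^2 ≡ 78
101^5 = 101^4·101^1 ≡ 37
101^10 = 101^8·101^2 ≡ 32
101^19 = 101^16·101^2·101^1 ≡ 82
101^38 = 101^32·101^4·101^2 ≡ 39
101^95 = 101^64·101^16·101^8·101^4·101^2·101^1 ≡ 190
101^190 = 101^128·101^32·101^16·101^8·101^4·101^2 ≡ 1  ← first divisor giving 1
The order is 190.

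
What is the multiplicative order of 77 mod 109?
36

109 is prime, so ord(77) divides φ(109) = 108.
Divisors of 108: 1, 2, 3, 4, 6, 9, 12, 18, 27, 36, 54, 108.
Repeated squaring: 77^1 ≡ 77, 77^2 ≡ 43, 77^4 ≡ 105, 77^8 ≡ 16, 77^16 ≡ 38, 77^32 ≡ 27, 77^64 ≡ 75 (mod 109).
Test 77^d mod 109 for each divisor d in increasing order:
77^1 ≡ 77
77^2 ≡ 43
77^3 = 77^2·77^1 ≡ 41
77^4 ≡ 105
77^6 = 77^4·77^2 ≡ 46
77^9 = 77^8·77^1 ≡ 33
77^12 = 77^8·77^4 ≡ 45
77^18 = 77^16·77^2 ≡ 108
77^27 = 77^16·77^8·77^2·77^1 ≡ 76
77^36 = 77^32·77^4 ≡ 1  ← first divisor giving 1
The order is 36.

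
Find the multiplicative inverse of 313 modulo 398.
103

gcd(313, 398) = 1, so the inverse exists.
Extended Euclidean algorithm on (398, 313):
398 = 1 × 313 + 85  ⟹  85 = (1)·398 + (-1)·313
313 = 3 × 85 + 58  ⟹  58 = (-3)·398 + (4)·313
85 = 1 × 58 + 27  ⟹  27 = (4)·398 + (-5)·313
58 = 2 × 27 + 4  ⟹  4 = (-11)·398 + (14)·313
27 = 6 × 4 + 3  ⟹  3 = (70)·398 + (-89)·313
4 = 1 × 3 + 1  ⟹  1 = (-81)·398 + (103)·313
So (103)·313 ≡ 1 (mod 398), i.e. 313^(-1) ≡ 103 (mod 398).
Check: 313 × 103 = 32239 ≡ 1 (mod 398)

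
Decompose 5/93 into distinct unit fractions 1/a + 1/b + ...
1/19 + 1/884 + 1/1562028

Greedy algorithm:
5/93: ceiling(93/5) = 19, use 1/19
2/1767: ceiling(1767/2) = 884, use 1/884
1/1562028: ceiling(1562028/1) = 1562028, use 1/1562028
Result: 5/93 = 1/19 + 1/884 + 1/1562028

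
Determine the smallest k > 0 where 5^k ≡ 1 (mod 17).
16

17 is prime, so ord(5) divides φ(17) = 16.
Divisors of 16: 1, 2, 4, 8, 16.
Repeated squaring: 5^1 ≡ 5, 5^2 ≡ 8, 5^4 ≡ 13, 5^8 ≡ 16, 5^16 ≡ 1 (mod 17).
Test 5^d mod 17 for each divisor d in increasing order:
5^1 ≡ 5
5^2 ≡ 8
5^4 ≡ 13
5^8 ≡ 16
5^16 ≡ 1  ← first divisor giving 1
The order is 16.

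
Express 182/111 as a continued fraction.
[1; 1, 1, 1, 3, 2, 4]

Euclidean algorithm steps:
182 = 1 × 111 + 71
111 = 1 × 71 + 40
71 = 1 × 40 + 31
40 = 1 × 31 + 9
31 = 3 × 9 + 4
9 = 2 × 4 + 1
4 = 4 × 1 + 0
Continued fraction: [1; 1, 1, 1, 3, 2, 4]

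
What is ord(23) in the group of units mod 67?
33

67 is prime, so ord(23) divides φ(67) = 66.
Divisors of 66: 1, 2, 3, 6, 11, 22, 33, 66.
Repeated squaring: 23^1 ≡ 23, 23^2 ≡ 60, 23^4 ≡ 49, 23^8 ≡ 56, 23^16 ≡ 54, 23^32 ≡ 35, 23^64 ≡ 19 (mod 67).
Test 23^d mod 67 for each divisor d in increasing order:
23^1 ≡ 23
23^2 ≡ 60
23^3 = 23^2·23^1 ≡ 40
23^6 = 23^4·23^2 ≡ 59
23^11 = 23^8·23^2·23^1 ≡ 29
23^22 = 23^16·23^4·23^2 ≡ 37
23^33 = 23^32·23^1 ≡ 1  ← first divisor giving 1
The order is 33.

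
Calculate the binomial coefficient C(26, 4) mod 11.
1

Using Lucas' theorem:
Write n=26 and k=4 in base 11:
n in base 11: [2, 4]
k in base 11: [0, 4]
C(26,4) mod 11 = ∏ C(n_i, k_i) mod 11
Digit binomials (mod 11): C(2,0) = 1; C(4,4) = 1
Product: 1 × 1 = 1 ≡ 1 (mod 11)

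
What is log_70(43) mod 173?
100

Baby-step giant-step with step n = ⌈√173⌉ = 14.
Baby steps 70^j mod 173 (j:value) for j=0..13: 0:1, 1:70, 2:56, 3:114, 4:22, 5:156, 6:21, 7:86, 8:138, 9:145, 10:116, 11:162, 12:95, 13:76.
Giant-step multiplier: 70^(-14) ≡ 70^(172-14) = 70^158 ≡ 4 (mod 173).
Giant steps γ_i = 43·4^i mod 173: γ_0=43, γ_1=172, γ_2=169, γ_3=157, γ_4=109, γ_5=90, γ_6=14, γ_7=56 (in table at j=2).
x = i·n + j = 7·14 + 2 = 100.
Check: 70^100 ≡ 43 (mod 173).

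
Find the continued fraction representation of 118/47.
[2; 1, 1, 23]

Euclidean algorithm steps:
118 = 2 × 47 + 24
47 = 1 × 24 + 23
24 = 1 × 23 + 1
23 = 23 × 1 + 0
Continued fraction: [2; 1, 1, 23]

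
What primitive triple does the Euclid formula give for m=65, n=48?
(1921, 6240, 6529)

Euclid's formula: a = m² - n², b = 2mn, c = m² + n²
m = 65, n = 48
a = 65² - 48² = 4225 - 2304 = 1921
b = 2 × 65 × 48 = 6240
c = 65² + 48² = 4225 + 2304 = 6529
Verification: 1921² + 6240² = 3690241 + 38937600 = 42627841 = 6529² ✓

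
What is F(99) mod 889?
121

Matrix identity: Q^n = [[F_(n+1), F_n], [F_n, F_(n-1)]] with Q = [[1,1],[1,0]].
n = 99 = 1100011₂. Square-and-multiply, entries mod 889:
Q^1 = [[1,1],[1,0]]
Q^3 = (Q^1)²·Q = [[3,2],[2,1]]
Q^6 = (Q^3)² = [[13,8],[8,5]]
Q^12 = (Q^6)² = [[233,144],[144,89]]
Q^24 = (Q^12)² = [[349,140],[140,209]]
Q^49 = (Q^24)²·Q = [[827,50],[50,777]]
Q^99 = (Q^49)²·Q = [[311,121],[121,190]]
F_99 mod 889 = Q^99[0][1] = 121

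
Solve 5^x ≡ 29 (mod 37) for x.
15

Baby-step giant-step with step n = ⌈√37⌉ = 7.
Baby steps 5^j mod 37 (j:value) for j=0..6: 0:1, 1:5, 2:25, 3:14, 4:33, 5:17, 6:11.
Giant-step multiplier: 5^(-7) ≡ 5^(36-7) = 5^29 ≡ 35 (mod 37).
Giant steps γ_i = 29·35^i mod 37: γ_0=29, γ_1=16, γ_2=5 (in table at j=1).
x = i·n + j = 2·7 + 1 = 15.
Check: 5^15 ≡ 29 (mod 37).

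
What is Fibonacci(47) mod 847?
57

Matrix identity: Q^n = [[F_(n+1), F_n], [F_n, F_(n-1)]] with Q = [[1,1],[1,0]].
n = 47 = 101111₂. Square-and-multiply, entries mod 847:
Q^1 = [[1,1],[1,0]]
Q^2 = (Q^1)² = [[2,1],[1,1]]
Q^5 = (Q^2)²·Q = [[8,5],[5,3]]
Q^11 = (Q^5)²·Q = [[144,89],[89,55]]
Q^23 = (Q^11)²·Q = [[630,706],[706,771]]
Q^47 = (Q^23)²·Q = [[714,57],[57,657]]
F_47 mod 847 = Q^47[0][1] = 57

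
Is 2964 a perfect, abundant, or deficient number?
abundant

Proper divisors of 2964: sum = 1 + 2 + 3 + 4 + 6 + 12 + 13 + 19 + ... + 494 + 741 + 988 + 1482 (23 divisors) = 4876
Since 4876 > 2964, 2964 is abundant.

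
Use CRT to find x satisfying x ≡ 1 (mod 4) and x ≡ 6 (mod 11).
17

Using Chinese Remainder Theorem:
M = 4 × 11 = 44
M1 = 11, M2 = 4
y1 = 11^(-1) mod 4 = 3
y2 = 4^(-1) mod 11 = 3
x = (1×11×3 + 6×4×3) mod 44 = 17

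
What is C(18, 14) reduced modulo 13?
5

Using Lucas' theorem:
Write n=18 and k=14 in base 13:
n in base 13: [1, 5]
k in base 13: [1, 1]
C(18,14) mod 13 = ∏ C(n_i, k_i) mod 13
Digit binomials (mod 13): C(1,1) = 1; C(5,1) = 5
Product: 1 × 5 = 5 ≡ 5 (mod 13)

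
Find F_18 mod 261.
235

Matrix identity: Q^n = [[F_(n+1), F_n], [F_n, F_(n-1)]] with Q = [[1,1],[1,0]].
n = 18 = 10010₂. Square-and-multiply, entries mod 261:
Q^1 = [[1,1],[1,0]]
Q^2 = (Q^1)² = [[2,1],[1,1]]
Q^4 = (Q^2)² = [[5,3],[3,2]]
Q^9 = (Q^4)²·Q = [[55,34],[34,21]]
Q^18 = (Q^9)² = [[5,235],[235,31]]
F_18 mod 261 = Q^18[0][1] = 235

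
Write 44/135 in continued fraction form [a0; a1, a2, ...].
[0; 3, 14, 1, 2]

Euclidean algorithm steps:
44 = 0 × 135 + 44
135 = 3 × 44 + 3
44 = 14 × 3 + 2
3 = 1 × 2 + 1
2 = 2 × 1 + 0
Continued fraction: [0; 3, 14, 1, 2]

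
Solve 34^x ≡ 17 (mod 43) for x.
40

Baby-step giant-step with step n = ⌈√43⌉ = 7.
Baby steps 34^j mod 43 (j:value) for j=0..6: 0:1, 1:34, 2:38, 3:2, 4:25, 5:33, 6:4.
Giant-step multiplier: 34^(-7) ≡ 34^(42-7) = 34^35 ≡ 37 (mod 43).
Giant steps γ_i = 17·37^i mod 43: γ_0=17, γ_1=27, γ_2=10, γ_3=26, γ_4=16, γ_5=33 (in table at j=5).
x = i·n + j = 5·7 + 5 = 40.
Check: 34^40 ≡ 17 (mod 43).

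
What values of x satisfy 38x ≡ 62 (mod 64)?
x ≡ 5 (mod 32)

gcd(38, 64) = 2, which divides 62, so solutions exist.
Divide through by 2: 19x ≡ 31 (mod 32).
Find 19^(-1) mod 32 by the extended Euclidean algorithm:
32 = 1 × 19 + 13  ⟹  13 = (1)·32 + (-1)·19
19 = 1 × 13 + 6  ⟹  6 = (-1)·32 + (2)·19
13 = 2 × 6 + 1  ⟹  1 = (3)·32 + (-5)·19
So (-5)·19 ≡ 1 (mod 32), i.e. 19^(-1) ≡ -5 ≡ 27 (mod 32).
x ≡ 27 × 31 = 837 ≡ 5 (mod 32).
Check: 38 × 5 = 190 ≡ 62 (mod 64).
x ≡ 5 (mod 32), giving 2 solutions mod 64.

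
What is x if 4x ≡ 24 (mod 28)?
x ≡ 6 (mod 7)

gcd(4, 28) = 4, which divides 24, so solutions exist.
Divide through by 4: x ≡ 6 (mod 7).
The coefficient of x is now 1, so x ≡ 6 (mod 7).
Check: 4 × 6 = 24 ≡ 24 (mod 28).
x ≡ 6 (mod 7), giving 4 solutions mod 28.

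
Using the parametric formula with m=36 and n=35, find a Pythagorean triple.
(71, 2520, 2521)

Euclid's formula: a = m² - n², b = 2mn, c = m² + n²
m = 36, n = 35
a = 36² - 35² = 1296 - 1225 = 71
b = 2 × 36 × 35 = 2520
c = 36² + 35² = 1296 + 1225 = 2521
Verification: 71² + 2520² = 5041 + 6350400 = 6355441 = 2521² ✓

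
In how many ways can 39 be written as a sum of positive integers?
31185

p(n) counts ways to write n as a sum of positive integers (order ignored).
Euler's pentagonal recurrence: p(k) = p(k-1) + p(k-2) - p(k-5) - p(k-7) + p(k-12) + p(k-15) - ... (offsets j(3j∓1)/2, signs ++--, p(0)=1, p(<0)=0).
DP table for k = 0..38: p(0)=1, p(1)=1, p(2)=2, p(3)=3, p(4)=5, p(5)=7, p(6)=11, p(7)=15, p(8)=22, p(9)=30, p(10)=42, p(11)=56, p(12)=77, p(13)=101, p(14)=135, p(15)=176, p(16)=231, p(17)=297, p(18)=385, p(19)=490, p(20)=627, p(21)=792, p(22)=1002, p(23)=1255, p(24)=1575, p(25)=1958, p(26)=2436, p(27)=3010, p(28)=3718, p(29)=4565, p(30)=5604, p(31)=6842, p(32)=8349, p(33)=10143, p(34)=12310, p(35)=14883, p(36)=17977, p(37)=21637, p(38)=26015.
Final step: p(39) = p(38) + p(37) - p(34) - p(32) + p(27) + p(24) - p(17) - p(13) + p(4)
= 26015 + 21637 - 12310 - 8349 + 3010 + 1575 - 297 - 101 + 5
= 31185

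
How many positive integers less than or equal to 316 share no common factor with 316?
156

316 = 2^2 × 79
φ(n) = n × ∏(1 - 1/p) for each prime p dividing n
φ(316) = 316 × (1 - 1/2) × (1 - 1/79) = 156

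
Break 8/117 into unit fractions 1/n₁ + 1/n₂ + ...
1/15 + 1/585

Greedy algorithm:
8/117: ceiling(117/8) = 15, use 1/15
1/585: ceiling(585/1) = 585, use 1/585
Result: 8/117 = 1/15 + 1/585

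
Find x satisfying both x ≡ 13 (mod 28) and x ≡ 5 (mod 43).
349

Using Chinese Remainder Theorem:
M = 28 × 43 = 1204
M1 = 43, M2 = 28
y1 = 43^(-1) mod 28 = 15
y2 = 28^(-1) mod 43 = 20
x = (13×43×15 + 5×28×20) mod 1204 = 349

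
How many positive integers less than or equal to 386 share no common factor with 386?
192

386 = 2 × 193
φ(n) = n × ∏(1 - 1/p) for each prime p dividing n
φ(386) = 386 × (1 - 1/2) × (1 - 1/193) = 192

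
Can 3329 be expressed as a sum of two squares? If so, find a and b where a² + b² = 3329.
25² + 52² (a=25, b=52)

Factorization: 3329 = 3329
By Fermat: n is sum of two squares iff every prime p ≡ 3 (mod 4) appears to even power.
All primes ≡ 3 (mod 4) appear to even power.
Search a = 0, 1, 2, … for 3329 - a² a perfect square: first hit at a = 25: 3329 - 625 = 2704 = 52².
3329 = 25² + 52² = 625 + 2704 ✓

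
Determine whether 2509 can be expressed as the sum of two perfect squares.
3² + 50² (a=3, b=50)

Factorization: 2509 = 13 × 193
By Fermat: n is sum of two squares iff every prime p ≡ 3 (mod 4) appears to even power.
All primes ≡ 3 (mod 4) appear to even power.
Search a = 0, 1, 2, … for 2509 - a² a perfect square: first hit at a = 3: 2509 - 9 = 2500 = 50².
2509 = 3² + 50² = 9 + 2500 ✓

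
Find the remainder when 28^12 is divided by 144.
64

Repeated squaring. Binary of 12 = 1100.
28^1 ≡ 28 (mod 144); 28^2 ≡ 64 (mod 144); 28^4 ≡ 64 (mod 144); 28^8 ≡ 64 (mod 144)
28^12 = 28^4 × 28^8 ≡ 64 (mod 144)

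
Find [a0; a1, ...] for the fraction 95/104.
[0; 1, 10, 1, 1, 4]

Euclidean algorithm steps:
95 = 0 × 104 + 95
104 = 1 × 95 + 9
95 = 10 × 9 + 5
9 = 1 × 5 + 4
5 = 1 × 4 + 1
4 = 4 × 1 + 0
Continued fraction: [0; 1, 10, 1, 1, 4]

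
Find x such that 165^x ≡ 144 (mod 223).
202

Baby-step giant-step with step n = ⌈√223⌉ = 15.
Baby steps 165^j mod 223 (j:value) for j=0..14: 0:1, 1:165, 2:19, 3:13, 4:138, 5:24, 6:169, 7:10, 8:89, 9:190, 10:130, 11:42, 12:17, 13:129, 14:100.
Giant-step multiplier: 165^(-15) ≡ 165^(222-15) = 165^207 ≡ 111 (mod 223).
Giant steps γ_i = 144·111^i mod 223: γ_0=144, γ_1=151, γ_2=36, γ_3=205, γ_4=9, γ_5=107, γ_6=58, γ_7=194, γ_8=126, γ_9=160, γ_10=143, γ_11=40, γ_12=203, γ_13=10 (in table at j=7).
x = i·n + j = 13·15 + 7 = 202.
Check: 165^202 ≡ 144 (mod 223).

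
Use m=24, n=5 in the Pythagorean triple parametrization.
(551, 240, 601)

Euclid's formula: a = m² - n², b = 2mn, c = m² + n²
m = 24, n = 5
a = 24² - 5² = 576 - 25 = 551
b = 2 × 24 × 5 = 240
c = 24² + 5² = 576 + 25 = 601
Verification: 551² + 240² = 303601 + 57600 = 361201 = 601² ✓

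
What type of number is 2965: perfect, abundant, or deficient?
deficient

Proper divisors of 2965: sum = 1 + 5 + 593 = 599
Since 599 < 2965, 2965 is deficient.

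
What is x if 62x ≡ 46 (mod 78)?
x ≡ 2 (mod 39)

gcd(62, 78) = 2, which divides 46, so solutions exist.
Divide through by 2: 31x ≡ 23 (mod 39).
Find 31^(-1) mod 39 by the extended Euclidean algorithm:
39 = 1 × 31 + 8  ⟹  8 = (1)·39 + (-1)·31
31 = 3 × 8 + 7  ⟹  7 = (-3)·39 + (4)·31
8 = 1 × 7 + 1  ⟹  1 = (4)·39 + (-5)·31
So (-5)·31 ≡ 1 (mod 39), i.e. 31^(-1) ≡ -5 ≡ 34 (mod 39).
x ≡ 34 × 23 = 782 ≡ 2 (mod 39).
Check: 62 × 2 = 124 ≡ 46 (mod 78).
x ≡ 2 (mod 39), giving 2 solutions mod 78.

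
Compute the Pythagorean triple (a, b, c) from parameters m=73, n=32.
(4305, 4672, 6353)

Euclid's formula: a = m² - n², b = 2mn, c = m² + n²
m = 73, n = 32
a = 73² - 32² = 5329 - 1024 = 4305
b = 2 × 73 × 32 = 4672
c = 73² + 32² = 5329 + 1024 = 6353
Verification: 4305² + 4672² = 18533025 + 21827584 = 40360609 = 6353² ✓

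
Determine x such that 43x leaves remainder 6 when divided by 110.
x ≡ 82 (mod 110)

gcd(43, 110) = 1, which divides 6, so solutions exist.
Find 43^(-1) mod 110 by the extended Euclidean algorithm:
110 = 2 × 43 + 24  ⟹  24 = (1)·110 + (-2)·43
43 = 1 × 24 + 19  ⟹  19 = (-1)·110 + (3)·43
24 = 1 × 19 + 5  ⟹  5 = (2)·110 + (-5)·43
19 = 3 × 5 + 4  ⟹  4 = (-7)·110 + (18)·43
5 = 1 × 4 + 1  ⟹  1 = (9)·110 + (-23)·43
So (-23)·43 ≡ 1 (mod 110), i.e. 43^(-1) ≡ -23 ≡ 87 (mod 110).
x ≡ 87 × 6 = 522 ≡ 82 (mod 110).
Check: 43 × 82 = 3526 ≡ 6 (mod 110).
Unique solution: x ≡ 82 (mod 110)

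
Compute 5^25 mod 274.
223

Repeated squaring. Binary of 25 = 11001.
5^1 ≡ 5 (mod 274); 5^2 ≡ 25 (mod 274); 5^4 ≡ 77 (mod 274); 5^8 ≡ 175 (mod 274); 5^16 ≡ 211 (mod 274)
5^25 = 5^1 × 5^8 × 5^16 ≡ 223 (mod 274)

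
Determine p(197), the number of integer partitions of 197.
3068829878530

p(n) counts ways to write n as a sum of positive integers (order ignored).
Euler's pentagonal recurrence: p(k) = p(k-1) + p(k-2) - p(k-5) - p(k-7) + p(k-12) + p(k-15) - ... (offsets j(3j∓1)/2, signs ++--, p(0)=1, p(<0)=0).
DP table for k = 0..196: p(0)=1, p(1)=1, p(2)=2, p(3)=3, p(4)=5, p(5)=7, p(6)=11, p(7)=15, p(8)=22, p(9)=30, p(10)=42, p(11)=56, p(12)=77, p(13)=101, p(14)=135, p(15)=176, p(16)=231, p(17)=297, p(18)=385, p(19)=490, p(20)=627, p(21)=792, p(22)=1002, p(23)=1255, p(24)=1575, p(25)=1958, p(26)=2436, p(27)=3010, p(28)=3718, p(29)=4565, p(30)=5604, p(31)=6842, p(32)=8349, p(33)=10143, p(34)=12310, p(35)=14883, p(36)=17977, p(37)=21637, p(38)=26015, p(39)=31185, p(40)=37338, p(41)=44583, p(42)=53174, p(43)=63261, p(44)=75175, p(45)=89134, p(46)=105558, p(47)=124754, p(48)=147273, p(49)=173525, p(50)=204226, p(51)=239943, p(52)=281589, p(53)=329931, p(54)=386155, p(55)=451276, p(56)=526823, p(57)=614154, p(58)=715220, p(59)=831820, p(60)=966467, p(61)=1121505, p(62)=1300156, p(63)=1505499, p(64)=1741630, p(65)=2012558, p(66)=2323520, p(67)=2679689, p(68)=3087735, p(69)=3554345, p(70)=4087968, p(71)=4697205, p(72)=5392783, p(73)=6185689, p(74)=7089500, p(75)=8118264, p(76)=9289091, p(77)=10619863, p(78)=12132164, p(79)=13848650, p(80)=15796476, p(81)=18004327, p(82)=20506255, p(83)=23338469, p(84)=26543660, p(85)=30167357, p(86)=34262962, p(87)=38887673, p(88)=44108109, p(89)=49995925, p(90)=56634173, p(91)=64112359, p(92)=72533807, p(93)=82010177, p(94)=92669720, p(95)=104651419, p(96)=118114304, p(97)=133230930, p(98)=150198136, p(99)=169229875, p(100)=190569292, p(101)=214481126, p(102)=241265379, p(103)=271248950, p(104)=304801365, p(105)=342325709, p(106)=384276336, p(107)=431149389, p(108)=483502844, p(109)=541946240, p(110)=607163746, p(111)=679903203, p(112)=761002156, p(113)=851376628, p(114)=952050665, p(115)=1064144451, p(116)=1188908248, p(117)=1327710076, p(118)=1482074143, p(119)=1653668665, p(120)=1844349560, p(121)=2056148051, p(122)=2291320912, p(123)=2552338241, p(124)=2841940500, p(125)=3163127352, p(126)=3519222692, p(127)=3913864295, p(128)=4351078600, p(129)=4835271870, p(130)=5371315400, p(131)=5964539504, p(132)=6620830889, p(133)=7346629512, p(134)=8149040695, p(135)=9035836076, p(136)=10015581680, p(137)=11097645016, p(138)=12292341831, p(139)=13610949895, p(140)=15065878135, p(141)=16670689208, p(142)=18440293320, p(143)=20390982757, p(144)=22540654445, p(145)=24908858009, p(146)=27517052599, p(147)=30388671978, p(148)=33549419497, p(149)=37027355200, p(150)=40853235313, p(151)=45060624582, p(152)=49686288421, p(153)=54770336324, p(154)=60356673280, p(155)=66493182097, p(156)=73232243759, p(157)=80630964769, p(158)=88751778802, p(159)=97662728555, p(160)=107438159466, p(161)=118159068427, p(162)=129913904637, p(163)=142798995930, p(164)=156919475295, p(165)=172389800255, p(166)=189334822579, p(167)=207890420102, p(168)=228204732751, p(169)=250438925115, p(170)=274768617130, p(171)=301384802048, p(172)=330495499613, p(173)=362326859895, p(174)=397125074750, p(175)=435157697830, p(176)=476715857290, p(177)=522115831195, p(178)=571701605655, p(179)=625846753120, p(180)=684957390936, p(181)=749474411781, p(182)=819876908323, p(183)=896684817527, p(184)=980462880430, p(185)=1071823774337, p(186)=1171432692373, p(187)=1280011042268, p(188)=1398341745571, p(189)=1527273599625, p(190)=1667727404093, p(191)=1820701100652, p(192)=1987276856363, p(193)=2168627105469, p(194)=2366022741845, p(195)=2580840212973, p(196)=2814570987591.
Final step: p(197) = p(196) + p(195) - p(192) - p(190) + p(185) + p(182) - p(175) - p(171) + p(162) + p(157) - p(146) - p(140) + p(127) + p(120) - p(105) - p(97) + p(80) + p(71) - p(52) - p(42) + p(21) + p(10)
= 2814570987591 + 2580840212973 - 1987276856363 - 1667727404093 + 1071823774337 + 819876908323 - 435157697830 - 301384802048 + 129913904637 + 80630964769 - 27517052599 - 15065878135 + 3913864295 + 1844349560 - 342325709 - 133230930 + 15796476 + 4697205 - 281589 - 53174 + 792 + 42
= 3068829878530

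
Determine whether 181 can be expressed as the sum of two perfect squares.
9² + 10² (a=9, b=10)

Factorization: 181 = 181
By Fermat: n is sum of two squares iff every prime p ≡ 3 (mod 4) appears to even power.
All primes ≡ 3 (mod 4) appear to even power.
Search a = 0, 1, 2, … for 181 - a² a perfect square: first hit at a = 9: 181 - 81 = 100 = 10².
181 = 9² + 10² = 81 + 100 ✓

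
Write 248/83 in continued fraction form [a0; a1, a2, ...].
[2; 1, 82]

Euclidean algorithm steps:
248 = 2 × 83 + 82
83 = 1 × 82 + 1
82 = 82 × 1 + 0
Continued fraction: [2; 1, 82]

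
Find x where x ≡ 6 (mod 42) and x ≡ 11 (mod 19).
258

Using Chinese Remainder Theorem:
M = 42 × 19 = 798
M1 = 19, M2 = 42
y1 = 19^(-1) mod 42 = 31
y2 = 42^(-1) mod 19 = 5
x = (6×19×31 + 11×42×5) mod 798 = 258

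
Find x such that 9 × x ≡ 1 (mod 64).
57

gcd(9, 64) = 1, so the inverse exists.
Extended Euclidean algorithm on (64, 9):
64 = 7 × 9 + 1  ⟹  1 = (1)·64 + (-7)·9
So (-7)·9 ≡ 1 (mod 64), i.e. 9^(-1) ≡ -7 ≡ 57 (mod 64).
Check: 9 × 57 = 513 ≡ 1 (mod 64)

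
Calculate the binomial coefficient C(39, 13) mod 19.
0

Using Lucas' theorem:
Write n=39 and k=13 in base 19:
n in base 19: [2, 1]
k in base 19: [0, 13]
C(39,13) mod 19 = ∏ C(n_i, k_i) mod 19
Digit binomials (mod 19): C(2,0) = 1; C(1,13) = 0 (k_i > n_i)
Product: 1 × 0 = 0 ≡ 0 (mod 19)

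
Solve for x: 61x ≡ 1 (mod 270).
31

gcd(61, 270) = 1, so the inverse exists.
Extended Euclidean algorithm on (270, 61):
270 = 4 × 61 + 26  ⟹  26 = (1)·270 + (-4)·61
61 = 2 × 26 + 9  ⟹  9 = (-2)·270 + (9)·61
26 = 2 × 9 + 8  ⟹  8 = (5)·270 + (-22)·61
9 = 1 × 8 + 1  ⟹  1 = (-7)·270 + (31)·61
So (31)·61 ≡ 1 (mod 270), i.e. 61^(-1) ≡ 31 (mod 270).
Check: 61 × 31 = 1891 ≡ 1 (mod 270)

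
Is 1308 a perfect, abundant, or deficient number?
abundant

Proper divisors of 1308: sum = 1 + 2 + 3 + 4 + 6 + 12 + 109 + 218 + 327 + 436 + 654 = 1772
Since 1772 > 1308, 1308 is abundant.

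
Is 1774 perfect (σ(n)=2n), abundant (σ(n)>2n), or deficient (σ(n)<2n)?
deficient

Proper divisors of 1774: sum = 1 + 2 + 887 = 890
Since 890 < 1774, 1774 is deficient.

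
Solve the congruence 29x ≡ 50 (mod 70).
x ≡ 50 (mod 70)

gcd(29, 70) = 1, which divides 50, so solutions exist.
Find 29^(-1) mod 70 by the extended Euclidean algorithm:
70 = 2 × 29 + 12  ⟹  12 = (1)·70 + (-2)·29
29 = 2 × 12 + 5  ⟹  5 = (-2)·70 + (5)·29
12 = 2 × 5 + 2  ⟹  2 = (5)·70 + (-12)·29
5 = 2 × 2 + 1  ⟹  1 = (-12)·70 + (29)·29
So (29)·29 ≡ 1 (mod 70), i.e. 29^(-1) ≡ 29 (mod 70).
x ≡ 29 × 50 = 1450 ≡ 50 (mod 70).
Check: 29 × 50 = 1450 ≡ 50 (mod 70).
Unique solution: x ≡ 50 (mod 70)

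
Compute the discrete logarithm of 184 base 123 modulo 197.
57

Baby-step giant-step with step n = ⌈√197⌉ = 15.
Baby steps 123^j mod 197 (j:value) for j=0..14: 0:1, 1:123, 2:157, 3:5, 4:24, 5:194, 6:25, 7:120, 8:182, 9:125, 10:9, 11:122, 12:34, 13:45, 14:19.
Giant-step multiplier: 123^(-15) ≡ 123^(196-15) = 123^181 ≡ 124 (mod 197).
Giant steps γ_i = 184·124^i mod 197: γ_0=184, γ_1=161, γ_2=67, γ_3=34 (in table at j=12).
x = i·n + j = 3·15 + 12 = 57.
Check: 123^57 ≡ 184 (mod 197).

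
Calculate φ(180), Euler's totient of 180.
48

180 = 2^2 × 3^2 × 5
φ(n) = n × ∏(1 - 1/p) for each prime p dividing n
φ(180) = 180 × (1 - 1/2) × (1 - 1/3) × (1 - 1/5) = 48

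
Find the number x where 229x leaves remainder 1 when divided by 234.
187

gcd(229, 234) = 1, so the inverse exists.
Extended Euclidean algorithm on (234, 229):
234 = 1 × 229 + 5  ⟹  5 = (1)·234 + (-1)·229
229 = 45 × 5 + 4  ⟹  4 = (-45)·234 + (46)·229
5 = 1 × 4 + 1  ⟹  1 = (46)·234 + (-47)·229
So (-47)·229 ≡ 1 (mod 234), i.e. 229^(-1) ≡ -47 ≡ 187 (mod 234).
Check: 229 × 187 = 42823 ≡ 1 (mod 234)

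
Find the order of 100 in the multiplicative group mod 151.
75

151 is prime, so ord(100) divides φ(151) = 150.
Divisors of 150: 1, 2, 3, 5, 6, 10, 15, 25, 30, 50, 75, 150.
Repeated squaring: 100^1 ≡ 100, 100^2 ≡ 34, 100^4 ≡ 99, 100^8 ≡ 137, 100^16 ≡ 45, 100^32 ≡ 62, 100^64 ≡ 69, 100^128 ≡ 80 (mod 151).
Test 100^d mod 151 for each divisor d in increasing order:
100^1 ≡ 100
100^2 ≡ 34
100^3 = 100^2·100^1 ≡ 78
100^5 = 100^4·100^1 ≡ 85
100^6 = 100^4·100^2 ≡ 44
100^10 = 100^8·100^2 ≡ 128
100^15 = 100^8·100^4·100^2·100^1 ≡ 8
100^25 = 100^16·100^8·100^1 ≡ 118
100^30 = 100^16·100^8·100^4·100^2 ≡ 64
100^50 = 100^32·100^16·100^2 ≡ 32
100^75 = 100^64·100^8·100^2·100^1 ≡ 1  ← first divisor giving 1
The order is 75.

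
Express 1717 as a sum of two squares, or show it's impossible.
6² + 41² (a=6, b=41)

Factorization: 1717 = 17 × 101
By Fermat: n is sum of two squares iff every prime p ≡ 3 (mod 4) appears to even power.
All primes ≡ 3 (mod 4) appear to even power.
Search a = 0, 1, 2, … for 1717 - a² a perfect square: first hit at a = 6: 1717 - 36 = 1681 = 41².
1717 = 6² + 41² = 36 + 1681 ✓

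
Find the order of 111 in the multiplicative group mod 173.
172

173 is prime, so ord(111) divides φ(173) = 172.
Divisors of 172: 1, 2, 4, 43, 86, 172.
Repeated squaring: 111^1 ≡ 111, 111^2 ≡ 38, 111^4 ≡ 60, 111^8 ≡ 140, 111^16 ≡ 51, 111^32 ≡ 6, 111^64 ≡ 36, 111^128 ≡ 85 (mod 173).
Test 111^d mod 173 for each divisor d in increasing order:
111^1 ≡ 111
111^2 ≡ 38
111^4 ≡ 60
111^43 = 111^32·111^8·111^2·111^1 ≡ 80
111^86 = 111^64·111^16·111^4·111^2 ≡ 172
111^172 = 111^128·111^32·111^8·111^4 ≡ 1  ← first divisor giving 1
The order is 172.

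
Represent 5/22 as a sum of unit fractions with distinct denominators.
1/5 + 1/37 + 1/4070

Greedy algorithm:
5/22: ceiling(22/5) = 5, use 1/5
3/110: ceiling(110/3) = 37, use 1/37
1/4070: ceiling(4070/1) = 4070, use 1/4070
Result: 5/22 = 1/5 + 1/37 + 1/4070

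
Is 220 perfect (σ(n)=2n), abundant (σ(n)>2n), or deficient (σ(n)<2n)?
abundant

Proper divisors of 220: sum = 1 + 2 + 4 + 5 + 10 + 11 + 20 + 22 + 44 + 55 + 110 = 284
Since 284 > 220, 220 is abundant.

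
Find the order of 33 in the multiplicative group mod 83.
41

83 is prime, so ord(33) divides φ(83) = 82.
Divisors of 82: 1, 2, 41, 82.
Repeated squaring: 33^1 ≡ 33, 33^2 ≡ 10, 33^4 ≡ 17, 33^8 ≡ 40, 33^16 ≡ 23, 33^32 ≡ 31, 33^64 ≡ 48 (mod 83).
Test 33^d mod 83 for each divisor d in increasing order:
33^1 ≡ 33
33^2 ≡ 10
33^41 = 33^32·33^8·33^1 ≡ 1  ← first divisor giving 1
The order is 41.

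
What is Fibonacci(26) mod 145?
28

Matrix identity: Q^n = [[F_(n+1), F_n], [F_n, F_(n-1)]] with Q = [[1,1],[1,0]].
n = 26 = 11010₂. Square-and-multiply, entries mod 145:
Q^1 = [[1,1],[1,0]]
Q^3 = (Q^1)²·Q = [[3,2],[2,1]]
Q^6 = (Q^3)² = [[13,8],[8,5]]
Q^13 = (Q^6)²·Q = [[87,88],[88,144]]
Q^26 = (Q^13)² = [[88,28],[28,60]]
F_26 mod 145 = Q^26[0][1] = 28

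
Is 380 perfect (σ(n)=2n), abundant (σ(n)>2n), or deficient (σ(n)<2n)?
abundant

Proper divisors of 380: sum = 1 + 2 + 4 + 5 + 10 + 19 + 20 + 38 + 76 + 95 + 190 = 460
Since 460 > 380, 380 is abundant.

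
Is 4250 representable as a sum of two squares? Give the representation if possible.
5² + 65² (a=5, b=65)

Factorization: 4250 = 2 × 5^3 × 17
By Fermat: n is sum of two squares iff every prime p ≡ 3 (mod 4) appears to even power.
All primes ≡ 3 (mod 4) appear to even power.
Search a = 0, 1, 2, … for 4250 - a² a perfect square: first hit at a = 5: 4250 - 25 = 4225 = 65².
4250 = 5² + 65² = 25 + 4225 ✓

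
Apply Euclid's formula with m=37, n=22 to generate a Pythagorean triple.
(885, 1628, 1853)

Euclid's formula: a = m² - n², b = 2mn, c = m² + n²
m = 37, n = 22
a = 37² - 22² = 1369 - 484 = 885
b = 2 × 37 × 22 = 1628
c = 37² + 22² = 1369 + 484 = 1853
Verification: 885² + 1628² = 783225 + 2650384 = 3433609 = 1853² ✓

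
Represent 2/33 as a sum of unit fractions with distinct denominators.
1/17 + 1/561

Greedy algorithm:
2/33: ceiling(33/2) = 17, use 1/17
1/561: ceiling(561/1) = 561, use 1/561
Result: 2/33 = 1/17 + 1/561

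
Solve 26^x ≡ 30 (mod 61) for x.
49

Baby-step giant-step with step n = ⌈√61⌉ = 8.
Baby steps 26^j mod 61 (j:value) for j=0..7: 0:1, 1:26, 2:5, 3:8, 4:25, 5:40, 6:3, 7:17.
Giant-step multiplier: 26^(-8) ≡ 26^(60-8) = 26^52 ≡ 57 (mod 61).
Giant steps γ_i = 30·57^i mod 61: γ_0=30, γ_1=2, γ_2=53, γ_3=32, γ_4=55, γ_5=24, γ_6=26 (in table at j=1).
x = i·n + j = 6·8 + 1 = 49.
Check: 26^49 ≡ 30 (mod 61).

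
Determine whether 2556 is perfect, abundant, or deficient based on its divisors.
abundant

Proper divisors of 2556: sum = 1 + 2 + 3 + 4 + 6 + 9 + 12 + 18 + ... + 426 + 639 + 852 + 1278 (17 divisors) = 3996
Since 3996 > 2556, 2556 is abundant.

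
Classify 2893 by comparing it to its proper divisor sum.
deficient

Proper divisors of 2893: sum = 1 + 11 + 263 = 275
Since 275 < 2893, 2893 is deficient.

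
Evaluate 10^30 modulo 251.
149

Repeated squaring. Binary of 30 = 11110.
10^1 ≡ 10 (mod 251); 10^2 ≡ 100 (mod 251); 10^4 ≡ 211 (mod 251); 10^8 ≡ 94 (mod 251); 10^16 ≡ 51 (mod 251)
10^30 = 10^2 × 10^4 × 10^8 × 10^16 ≡ 149 (mod 251)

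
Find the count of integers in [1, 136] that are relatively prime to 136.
64

136 = 2^3 × 17
φ(n) = n × ∏(1 - 1/p) for each prime p dividing n
φ(136) = 136 × (1 - 1/2) × (1 - 1/17) = 64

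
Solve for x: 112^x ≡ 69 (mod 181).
91

Baby-step giant-step with step n = ⌈√181⌉ = 14.
Baby steps 112^j mod 181 (j:value) for j=0..13: 0:1, 1:112, 2:55, 3:6, 4:129, 5:149, 6:36, 7:50, 8:170, 9:35, 10:119, 11:115, 12:29, 13:171.
Giant-step multiplier: 112^(-14) ≡ 112^(180-14) = 112^166 ≡ 165 (mod 181).
Giant steps γ_i = 69·165^i mod 181: γ_0=69, γ_1=163, γ_2=107, γ_3=98, γ_4=61, γ_5=110, γ_6=50 (in table at j=7).
x = i·n + j = 6·14 + 7 = 91.
Check: 112^91 ≡ 69 (mod 181).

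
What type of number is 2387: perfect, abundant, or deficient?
deficient

Proper divisors of 2387: sum = 1 + 7 + 11 + 31 + 77 + 217 + 341 = 685
Since 685 < 2387, 2387 is deficient.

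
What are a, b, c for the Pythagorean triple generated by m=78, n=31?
(5123, 4836, 7045)

Euclid's formula: a = m² - n², b = 2mn, c = m² + n²
m = 78, n = 31
a = 78² - 31² = 6084 - 961 = 5123
b = 2 × 78 × 31 = 4836
c = 78² + 31² = 6084 + 961 = 7045
Verification: 5123² + 4836² = 26245129 + 23386896 = 49632025 = 7045² ✓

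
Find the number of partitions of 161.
118159068427

p(n) counts ways to write n as a sum of positive integers (order ignored).
Euler's pentagonal recurrence: p(k) = p(k-1) + p(k-2) - p(k-5) - p(k-7) + p(k-12) + p(k-15) - ... (offsets j(3j∓1)/2, signs ++--, p(0)=1, p(<0)=0).
DP table for k = 0..160: p(0)=1, p(1)=1, p(2)=2, p(3)=3, p(4)=5, p(5)=7, p(6)=11, p(7)=15, p(8)=22, p(9)=30, p(10)=42, p(11)=56, p(12)=77, p(13)=101, p(14)=135, p(15)=176, p(16)=231, p(17)=297, p(18)=385, p(19)=490, p(20)=627, p(21)=792, p(22)=1002, p(23)=1255, p(24)=1575, p(25)=1958, p(26)=2436, p(27)=3010, p(28)=3718, p(29)=4565, p(30)=5604, p(31)=6842, p(32)=8349, p(33)=10143, p(34)=12310, p(35)=14883, p(36)=17977, p(37)=21637, p(38)=26015, p(39)=31185, p(40)=37338, p(41)=44583, p(42)=53174, p(43)=63261, p(44)=75175, p(45)=89134, p(46)=105558, p(47)=124754, p(48)=147273, p(49)=173525, p(50)=204226, p(51)=239943, p(52)=281589, p(53)=329931, p(54)=386155, p(55)=451276, p(56)=526823, p(57)=614154, p(58)=715220, p(59)=831820, p(60)=966467, p(61)=1121505, p(62)=1300156, p(63)=1505499, p(64)=1741630, p(65)=2012558, p(66)=2323520, p(67)=2679689, p(68)=3087735, p(69)=3554345, p(70)=4087968, p(71)=4697205, p(72)=5392783, p(73)=6185689, p(74)=7089500, p(75)=8118264, p(76)=9289091, p(77)=10619863, p(78)=12132164, p(79)=13848650, p(80)=15796476, p(81)=18004327, p(82)=20506255, p(83)=23338469, p(84)=26543660, p(85)=30167357, p(86)=34262962, p(87)=38887673, p(88)=44108109, p(89)=49995925, p(90)=56634173, p(91)=64112359, p(92)=72533807, p(93)=82010177, p(94)=92669720, p(95)=104651419, p(96)=118114304, p(97)=133230930, p(98)=150198136, p(99)=169229875, p(100)=190569292, p(101)=214481126, p(102)=241265379, p(103)=271248950, p(104)=304801365, p(105)=342325709, p(106)=384276336, p(107)=431149389, p(108)=483502844, p(109)=541946240, p(110)=607163746, p(111)=679903203, p(112)=761002156, p(113)=851376628, p(114)=952050665, p(115)=1064144451, p(116)=1188908248, p(117)=1327710076, p(118)=1482074143, p(119)=1653668665, p(120)=1844349560, p(121)=2056148051, p(122)=2291320912, p(123)=2552338241, p(124)=2841940500, p(125)=3163127352, p(126)=3519222692, p(127)=3913864295, p(128)=4351078600, p(129)=4835271870, p(130)=5371315400, p(131)=5964539504, p(132)=6620830889, p(133)=7346629512, p(134)=8149040695, p(135)=9035836076, p(136)=10015581680, p(137)=11097645016, p(138)=12292341831, p(139)=13610949895, p(140)=15065878135, p(141)=16670689208, p(142)=18440293320, p(143)=20390982757, p(144)=22540654445, p(145)=24908858009, p(146)=27517052599, p(147)=30388671978, p(148)=33549419497, p(149)=37027355200, p(150)=40853235313, p(151)=45060624582, p(152)=49686288421, p(153)=54770336324, p(154)=60356673280, p(155)=66493182097, p(156)=73232243759, p(157)=80630964769, p(158)=88751778802, p(159)=97662728555, p(160)=107438159466.
Final step: p(161) = p(160) + p(159) - p(156) - p(154) + p(149) + p(146) - p(139) - p(135) + p(126) + p(121) - p(110) - p(104) + p(91) + p(84) - p(69) - p(61) + p(44) + p(35) - p(16) - p(6)
= 107438159466 + 97662728555 - 73232243759 - 60356673280 + 37027355200 + 27517052599 - 13610949895 - 9035836076 + 3519222692 + 2056148051 - 607163746 - 304801365 + 64112359 + 26543660 - 3554345 - 1121505 + 75175 + 14883 - 231 - 11
= 118159068427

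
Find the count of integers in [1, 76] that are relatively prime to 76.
36

76 = 2^2 × 19
φ(n) = n × ∏(1 - 1/p) for each prime p dividing n
φ(76) = 76 × (1 - 1/2) × (1 - 1/19) = 36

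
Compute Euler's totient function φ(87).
56

87 = 3 × 29
φ(n) = n × ∏(1 - 1/p) for each prime p dividing n
φ(87) = 87 × (1 - 1/3) × (1 - 1/29) = 56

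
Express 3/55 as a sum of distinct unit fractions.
1/19 + 1/523 + 1/546535

Greedy algorithm:
3/55: ceiling(55/3) = 19, use 1/19
2/1045: ceiling(1045/2) = 523, use 1/523
1/546535: ceiling(546535/1) = 546535, use 1/546535
Result: 3/55 = 1/19 + 1/523 + 1/546535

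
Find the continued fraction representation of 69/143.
[0; 2, 13, 1, 4]

Euclidean algorithm steps:
69 = 0 × 143 + 69
143 = 2 × 69 + 5
69 = 13 × 5 + 4
5 = 1 × 4 + 1
4 = 4 × 1 + 0
Continued fraction: [0; 2, 13, 1, 4]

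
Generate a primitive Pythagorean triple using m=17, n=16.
(33, 544, 545)

Euclid's formula: a = m² - n², b = 2mn, c = m² + n²
m = 17, n = 16
a = 17² - 16² = 289 - 256 = 33
b = 2 × 17 × 16 = 544
c = 17² + 16² = 289 + 256 = 545
Verification: 33² + 544² = 1089 + 295936 = 297025 = 545² ✓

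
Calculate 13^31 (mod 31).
13

Repeated squaring. Binary of 31 = 11111.
13^1 ≡ 13 (mod 31); 13^2 ≡ 14 (mod 31); 13^4 ≡ 10 (mod 31); 13^8 ≡ 7 (mod 31); 13^16 ≡ 18 (mod 31)
13^31 = 13^1 × 13^2 × 13^4 × 13^8 × 13^16 ≡ 13 (mod 31)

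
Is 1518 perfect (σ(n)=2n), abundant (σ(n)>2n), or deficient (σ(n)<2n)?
abundant

Proper divisors of 1518: sum = 1 + 2 + 3 + 6 + 11 + 22 + 23 + 33 + 46 + 66 + 69 + 138 + 253 + 506 + 759 = 1938
Since 1938 > 1518, 1518 is abundant.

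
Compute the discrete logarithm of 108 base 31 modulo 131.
12

Baby-step giant-step with step n = ⌈√131⌉ = 12.
Baby steps 31^j mod 131 (j:value) for j=0..11: 0:1, 1:31, 2:44, 3:54, 4:102, 5:18, 6:34, 7:6, 8:55, 9:2, 10:62, 11:88.
Giant-step multiplier: 31^(-12) ≡ 31^(130-12) = 31^118 ≡ 74 (mod 131).
Giant steps γ_i = 108·74^i mod 131: γ_0=108, γ_1=1 (in table at j=0).
x = i·n + j = 1·12 + 0 = 12.
Check: 31^12 ≡ 108 (mod 131).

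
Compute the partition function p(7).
15

p(n) counts ways to write n as a sum of positive integers (order ignored).
Examples: 7; 6 + 1; 5 + 2; 5 + 1 + 1; 4 + 3; ... (15 total)
p(7) = 15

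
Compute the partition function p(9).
30

p(n) counts ways to write n as a sum of positive integers (order ignored).
Examples: 9; 8 + 1; 7 + 2; 7 + 1 + 1; 6 + 3; ... (30 total)
p(9) = 30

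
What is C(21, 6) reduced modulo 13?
2

Using Lucas' theorem:
Write n=21 and k=6 in base 13:
n in base 13: [1, 8]
k in base 13: [0, 6]
C(21,6) mod 13 = ∏ C(n_i, k_i) mod 13
Digit binomials (mod 13): C(1,0) = 1; C(8,6) = 28 ≡ 2
Product: 1 × 2 = 2 ≡ 2 (mod 13)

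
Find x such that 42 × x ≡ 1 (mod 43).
42

gcd(42, 43) = 1, so the inverse exists.
Extended Euclidean algorithm on (43, 42):
43 = 1 × 42 + 1  ⟹  1 = (1)·43 + (-1)·42
So (-1)·42 ≡ 1 (mod 43), i.e. 42^(-1) ≡ -1 ≡ 42 (mod 43).
Check: 42 × 42 = 1764 ≡ 1 (mod 43)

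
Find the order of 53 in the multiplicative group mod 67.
22

67 is prime, so ord(53) divides φ(67) = 66.
Divisors of 66: 1, 2, 3, 6, 11, 22, 33, 66.
Repeated squaring: 53^1 ≡ 53, 53^2 ≡ 62, 53^4 ≡ 25, 53^8 ≡ 22, 53^16 ≡ 15, 53^32 ≡ 24, 53^64 ≡ 40 (mod 67).
Test 53^d mod 67 for each divisor d in increasing order:
53^1 ≡ 53
53^2 ≡ 62
53^3 = 53^2·53^1 ≡ 3
53^6 = 53^4·53^2 ≡ 9
53^11 = 53^8·53^2·53^1 ≡ 66
53^22 = 53^16·53^4·53^2 ≡ 1  ← first divisor giving 1
The order is 22.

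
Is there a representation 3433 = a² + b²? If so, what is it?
27² + 52² (a=27, b=52)

Factorization: 3433 = 3433
By Fermat: n is sum of two squares iff every prime p ≡ 3 (mod 4) appears to even power.
All primes ≡ 3 (mod 4) appear to even power.
Search a = 0, 1, 2, … for 3433 - a² a perfect square: first hit at a = 27: 3433 - 729 = 2704 = 52².
3433 = 27² + 52² = 729 + 2704 ✓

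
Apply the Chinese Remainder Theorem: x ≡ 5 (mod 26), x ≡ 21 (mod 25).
421

Using Chinese Remainder Theorem:
M = 26 × 25 = 650
M1 = 25, M2 = 26
y1 = 25^(-1) mod 26 = 25
y2 = 26^(-1) mod 25 = 1
x = (5×25×25 + 21×26×1) mod 650 = 421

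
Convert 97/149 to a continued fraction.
[0; 1, 1, 1, 6, 2, 3]

Euclidean algorithm steps:
97 = 0 × 149 + 97
149 = 1 × 97 + 52
97 = 1 × 52 + 45
52 = 1 × 45 + 7
45 = 6 × 7 + 3
7 = 2 × 3 + 1
3 = 3 × 1 + 0
Continued fraction: [0; 1, 1, 1, 6, 2, 3]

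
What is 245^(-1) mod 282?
221

gcd(245, 282) = 1, so the inverse exists.
Extended Euclidean algorithm on (282, 245):
282 = 1 × 245 + 37  ⟹  37 = (1)·282 + (-1)·245
245 = 6 × 37 + 23  ⟹  23 = (-6)·282 + (7)·245
37 = 1 × 23 + 14  ⟹  14 = (7)·282 + (-8)·245
23 = 1 × 14 + 9  ⟹  9 = (-13)·282 + (15)·245
14 = 1 × 9 + 5  ⟹  5 = (20)·282 + (-23)·245
9 = 1 × 5 + 4  ⟹  4 = (-33)·282 + (38)·245
5 = 1 × 4 + 1  ⟹  1 = (53)·282 + (-61)·245
So (-61)·245 ≡ 1 (mod 282), i.e. 245^(-1) ≡ -61 ≡ 221 (mod 282).
Check: 245 × 221 = 54145 ≡ 1 (mod 282)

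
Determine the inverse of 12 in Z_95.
8

gcd(12, 95) = 1, so the inverse exists.
Extended Euclidean algorithm on (95, 12):
95 = 7 × 12 + 11  ⟹  11 = (1)·95 + (-7)·12
12 = 1 × 11 + 1  ⟹  1 = (-1)·95 + (8)·12
So (8)·12 ≡ 1 (mod 95), i.e. 12^(-1) ≡ 8 (mod 95).
Check: 12 × 8 = 96 ≡ 1 (mod 95)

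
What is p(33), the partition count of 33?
10143

p(n) counts ways to write n as a sum of positive integers (order ignored).
Euler's pentagonal recurrence: p(k) = p(k-1) + p(k-2) - p(k-5) - p(k-7) + p(k-12) + p(k-15) - ... (offsets j(3j∓1)/2, signs ++--, p(0)=1, p(<0)=0).
DP table for k = 0..32: p(0)=1, p(1)=1, p(2)=2, p(3)=3, p(4)=5, p(5)=7, p(6)=11, p(7)=15, p(8)=22, p(9)=30, p(10)=42, p(11)=56, p(12)=77, p(13)=101, p(14)=135, p(15)=176, p(16)=231, p(17)=297, p(18)=385, p(19)=490, p(20)=627, p(21)=792, p(22)=1002, p(23)=1255, p(24)=1575, p(25)=1958, p(26)=2436, p(27)=3010, p(28)=3718, p(29)=4565, p(30)=5604, p(31)=6842, p(32)=8349.
Final step: p(33) = p(32) + p(31) - p(28) - p(26) + p(21) + p(18) - p(11) - p(7)
= 8349 + 6842 - 3718 - 2436 + 792 + 385 - 56 - 15
= 10143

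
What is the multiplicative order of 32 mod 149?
148

149 is prime, so ord(32) divides φ(149) = 148.
Divisors of 148: 1, 2, 4, 37, 74, 148.
Repeated squaring: 32^1 ≡ 32, 32^2 ≡ 130, 32^4 ≡ 63, 32^8 ≡ 95, 32^16 ≡ 85, 32^32 ≡ 73, 32^64 ≡ 114, 32^128 ≡ 33 (mod 149).
Test 32^d mod 149 for each divisor d in increasing order:
32^1 ≡ 32
32^2 ≡ 130
32^4 ≡ 63
32^37 = 32^32·32^4·32^1 ≡ 105
32^74 = 32^64·32^8·32^2 ≡ 148
32^148 = 32^128·32^16·32^4 ≡ 1  ← first divisor giving 1
The order is 148.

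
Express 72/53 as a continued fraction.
[1; 2, 1, 3, 1, 3]

Euclidean algorithm steps:
72 = 1 × 53 + 19
53 = 2 × 19 + 15
19 = 1 × 15 + 4
15 = 3 × 4 + 3
4 = 1 × 3 + 1
3 = 3 × 1 + 0
Continued fraction: [1; 2, 1, 3, 1, 3]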